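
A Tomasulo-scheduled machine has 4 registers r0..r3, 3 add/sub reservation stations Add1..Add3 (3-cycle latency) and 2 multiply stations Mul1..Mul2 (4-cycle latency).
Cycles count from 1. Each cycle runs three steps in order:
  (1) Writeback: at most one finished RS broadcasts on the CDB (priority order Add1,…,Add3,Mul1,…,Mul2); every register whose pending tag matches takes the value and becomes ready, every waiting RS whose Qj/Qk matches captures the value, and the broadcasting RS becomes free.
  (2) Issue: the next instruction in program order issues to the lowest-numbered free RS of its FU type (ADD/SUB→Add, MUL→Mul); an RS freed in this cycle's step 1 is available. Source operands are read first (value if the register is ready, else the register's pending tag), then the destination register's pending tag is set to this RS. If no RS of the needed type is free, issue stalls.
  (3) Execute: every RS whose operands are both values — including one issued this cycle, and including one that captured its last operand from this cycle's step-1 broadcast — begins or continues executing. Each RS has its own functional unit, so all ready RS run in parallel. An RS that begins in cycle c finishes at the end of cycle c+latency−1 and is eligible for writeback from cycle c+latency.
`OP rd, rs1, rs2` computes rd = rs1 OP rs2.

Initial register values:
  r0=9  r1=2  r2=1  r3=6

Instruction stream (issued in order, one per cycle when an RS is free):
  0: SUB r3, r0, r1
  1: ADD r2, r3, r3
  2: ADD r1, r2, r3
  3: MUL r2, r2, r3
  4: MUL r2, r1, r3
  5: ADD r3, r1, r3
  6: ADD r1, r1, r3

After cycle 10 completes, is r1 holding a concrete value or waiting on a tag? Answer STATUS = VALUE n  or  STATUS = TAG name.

  c1: issue SUB r3<-Add1  regs: r0:9,r1:2,r2:1,r3:Add1
  c2: issue ADD r2<-Add2  regs: r0:9,r1:2,r2:Add2,r3:Add1
  c3: issue ADD r1<-Add3  regs: r0:9,r1:Add3,r2:Add2,r3:Add1
  c4: CDB Add1=7; issue MUL r2<-Mul1  regs: r0:9,r1:Add3,r2:Mul1,r3:7
  c5: issue MUL r2<-Mul2  regs: r0:9,r1:Add3,r2:Mul2,r3:7
  c6: issue ADD r3<-Add1  regs: r0:9,r1:Add3,r2:Mul2,r3:Add1
  c7: CDB Add2=14; issue ADD r1<-Add2  regs: r0:9,r1:Add2,r2:Mul2,r3:Add1
  c8: -  regs: r0:9,r1:Add2,r2:Mul2,r3:Add1
  c9: -  regs: r0:9,r1:Add2,r2:Mul2,r3:Add1
  c10: CDB Add3=21  regs: r0:9,r1:Add2,r2:Mul2,r3:Add1

STATUS = TAG Add2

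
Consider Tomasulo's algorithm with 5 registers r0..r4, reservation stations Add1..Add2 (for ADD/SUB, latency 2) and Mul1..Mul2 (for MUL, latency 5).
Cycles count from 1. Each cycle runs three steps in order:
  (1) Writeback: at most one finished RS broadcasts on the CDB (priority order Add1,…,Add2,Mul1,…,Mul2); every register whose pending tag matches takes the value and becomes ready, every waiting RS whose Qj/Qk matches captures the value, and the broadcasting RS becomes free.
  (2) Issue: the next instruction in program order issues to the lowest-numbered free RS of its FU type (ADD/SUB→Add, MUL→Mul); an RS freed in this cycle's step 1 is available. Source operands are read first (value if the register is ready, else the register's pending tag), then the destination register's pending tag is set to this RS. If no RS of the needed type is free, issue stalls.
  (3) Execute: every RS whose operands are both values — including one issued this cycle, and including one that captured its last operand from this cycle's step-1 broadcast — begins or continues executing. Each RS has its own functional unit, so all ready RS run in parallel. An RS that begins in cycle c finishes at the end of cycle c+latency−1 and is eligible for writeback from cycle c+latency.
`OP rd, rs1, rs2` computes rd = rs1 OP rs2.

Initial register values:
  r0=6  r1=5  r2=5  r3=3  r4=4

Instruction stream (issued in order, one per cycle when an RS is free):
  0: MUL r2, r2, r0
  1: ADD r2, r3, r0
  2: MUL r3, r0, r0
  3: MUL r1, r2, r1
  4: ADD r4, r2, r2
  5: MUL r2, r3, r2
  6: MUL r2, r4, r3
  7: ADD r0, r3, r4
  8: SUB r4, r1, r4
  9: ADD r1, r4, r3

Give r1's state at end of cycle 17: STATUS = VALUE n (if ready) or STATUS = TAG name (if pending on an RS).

  c1: issue MUL r2<-Mul1  regs: r0:6,r1:5,r2:Mul1,r3:3,r4:4
  c2: issue ADD r2<-Add1  regs: r0:6,r1:5,r2:Add1,r3:3,r4:4
  c3: issue MUL r3<-Mul2  regs: r0:6,r1:5,r2:Add1,r3:Mul2,r4:4
  c4: CDB Add1=9; stall  regs: r0:6,r1:5,r2:9,r3:Mul2,r4:4
  c5: stall  regs: r0:6,r1:5,r2:9,r3:Mul2,r4:4
  c6: CDB Mul1=30; issue MUL r1<-Mul1  regs: r0:6,r1:Mul1,r2:9,r3:Mul2,r4:4
  c7: issue ADD r4<-Add1  regs: r0:6,r1:Mul1,r2:9,r3:Mul2,r4:Add1
  c8: CDB Mul2=36; issue MUL r2<-Mul2  regs: r0:6,r1:Mul1,r2:Mul2,r3:36,r4:Add1
  c9: CDB Add1=18; stall  regs: r0:6,r1:Mul1,r2:Mul2,r3:36,r4:18
  c10: stall  regs: r0:6,r1:Mul1,r2:Mul2,r3:36,r4:18
  c11: CDB Mul1=45; issue MUL r2<-Mul1  regs: r0:6,r1:45,r2:Mul1,r3:36,r4:18
  c12: issue ADD r0<-Add1  regs: r0:Add1,r1:45,r2:Mul1,r3:36,r4:18
  c13: CDB Mul2=324; issue SUB r4<-Add2  regs: r0:Add1,r1:45,r2:Mul1,r3:36,r4:Add2
  c14: CDB Add1=54; issue ADD r1<-Add1  regs: r0:54,r1:Add1,r2:Mul1,r3:36,r4:Add2
  c15: CDB Add2=27  regs: r0:54,r1:Add1,r2:Mul1,r3:36,r4:27
  c16: CDB Mul1=648  regs: r0:54,r1:Add1,r2:648,r3:36,r4:27
  c17: CDB Add1=63  regs: r0:54,r1:63,r2:648,r3:36,r4:27

STATUS = VALUE 63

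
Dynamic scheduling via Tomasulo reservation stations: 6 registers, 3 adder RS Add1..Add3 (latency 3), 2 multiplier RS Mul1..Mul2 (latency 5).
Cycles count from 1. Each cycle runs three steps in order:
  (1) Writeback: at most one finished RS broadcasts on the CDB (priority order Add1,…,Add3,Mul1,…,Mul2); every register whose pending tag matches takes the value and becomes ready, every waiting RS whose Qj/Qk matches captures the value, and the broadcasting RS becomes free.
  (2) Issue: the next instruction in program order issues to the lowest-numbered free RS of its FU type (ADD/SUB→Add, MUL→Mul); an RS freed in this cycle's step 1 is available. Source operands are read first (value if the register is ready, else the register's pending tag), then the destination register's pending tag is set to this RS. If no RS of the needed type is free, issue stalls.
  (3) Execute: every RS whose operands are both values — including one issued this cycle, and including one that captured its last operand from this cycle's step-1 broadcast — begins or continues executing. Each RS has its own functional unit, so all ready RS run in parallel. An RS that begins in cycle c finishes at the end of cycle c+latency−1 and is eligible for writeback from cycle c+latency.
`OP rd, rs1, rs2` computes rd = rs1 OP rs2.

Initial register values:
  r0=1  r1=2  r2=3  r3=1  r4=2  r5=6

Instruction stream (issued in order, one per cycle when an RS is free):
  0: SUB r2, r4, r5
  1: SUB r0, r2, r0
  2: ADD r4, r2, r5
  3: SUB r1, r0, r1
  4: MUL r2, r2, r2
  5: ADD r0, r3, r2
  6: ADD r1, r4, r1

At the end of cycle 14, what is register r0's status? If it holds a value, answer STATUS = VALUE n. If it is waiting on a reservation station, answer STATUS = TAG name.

STATUS = VALUE 17

c1: issue SUB r2<-Add1 | r0:1,r1:2,r2:Add1,r3:1,r4:2,r5:6
c2: issue SUB r0<-Add2 | r0:Add2,r1:2,r2:Add1,r3:1,r4:2,r5:6
c3: issue ADD r4<-Add3 | r0:Add2,r1:2,r2:Add1,r3:1,r4:Add3,r5:6
c4: CDB Add1=-4; issue SUB r1<-Add1 | r0:Add2,r1:Add1,r2:-4,r3:1,r4:Add3,r5:6
c5: issue MUL r2<-Mul1 | r0:Add2,r1:Add1,r2:Mul1,r3:1,r4:Add3,r5:6
c6: stall | r0:Add2,r1:Add1,r2:Mul1,r3:1,r4:Add3,r5:6
c7: CDB Add2=-5; issue ADD r0<-Add2 | r0:Add2,r1:Add1,r2:Mul1,r3:1,r4:Add3,r5:6
c8: CDB Add3=2; issue ADD r1<-Add3 | r0:Add2,r1:Add3,r2:Mul1,r3:1,r4:2,r5:6
c9: - | r0:Add2,r1:Add3,r2:Mul1,r3:1,r4:2,r5:6
c10: CDB Add1=-7 | r0:Add2,r1:Add3,r2:Mul1,r3:1,r4:2,r5:6
c11: CDB Mul1=16 | r0:Add2,r1:Add3,r2:16,r3:1,r4:2,r5:6
c12: - | r0:Add2,r1:Add3,r2:16,r3:1,r4:2,r5:6
c13: CDB Add3=-5 | r0:Add2,r1:-5,r2:16,r3:1,r4:2,r5:6
c14: CDB Add2=17 | r0:17,r1:-5,r2:16,r3:1,r4:2,r5:6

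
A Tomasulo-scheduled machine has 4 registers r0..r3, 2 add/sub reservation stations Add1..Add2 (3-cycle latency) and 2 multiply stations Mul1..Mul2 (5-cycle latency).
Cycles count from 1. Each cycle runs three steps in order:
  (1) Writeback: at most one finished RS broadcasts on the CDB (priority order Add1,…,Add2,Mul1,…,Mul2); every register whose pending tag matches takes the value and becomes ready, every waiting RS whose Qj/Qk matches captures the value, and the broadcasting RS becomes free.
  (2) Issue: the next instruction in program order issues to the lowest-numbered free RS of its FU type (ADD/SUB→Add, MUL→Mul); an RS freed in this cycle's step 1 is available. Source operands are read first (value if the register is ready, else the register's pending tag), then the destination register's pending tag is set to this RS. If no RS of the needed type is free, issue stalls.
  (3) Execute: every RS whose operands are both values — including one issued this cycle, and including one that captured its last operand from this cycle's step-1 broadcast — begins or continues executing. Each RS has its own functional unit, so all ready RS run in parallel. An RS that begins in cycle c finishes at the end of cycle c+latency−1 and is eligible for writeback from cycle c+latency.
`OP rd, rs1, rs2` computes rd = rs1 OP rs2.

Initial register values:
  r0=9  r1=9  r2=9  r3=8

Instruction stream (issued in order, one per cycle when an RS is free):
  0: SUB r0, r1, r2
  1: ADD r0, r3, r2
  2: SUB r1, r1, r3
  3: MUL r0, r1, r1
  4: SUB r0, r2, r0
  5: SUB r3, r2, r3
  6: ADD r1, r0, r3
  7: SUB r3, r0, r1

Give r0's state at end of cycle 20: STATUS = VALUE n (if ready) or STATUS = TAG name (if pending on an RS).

STATUS = VALUE 8

  c1: issue SUB r0<-Add1  regs: r0:Add1,r1:9,r2:9,r3:8
  c2: issue ADD r0<-Add2  regs: r0:Add2,r1:9,r2:9,r3:8
  c3: stall  regs: r0:Add2,r1:9,r2:9,r3:8
  c4: CDB Add1=0; issue SUB r1<-Add1  regs: r0:Add2,r1:Add1,r2:9,r3:8
  c5: CDB Add2=17; issue MUL r0<-Mul1  regs: r0:Mul1,r1:Add1,r2:9,r3:8
  c6: issue SUB r0<-Add2  regs: r0:Add2,r1:Add1,r2:9,r3:8
  c7: CDB Add1=1; issue SUB r3<-Add1  regs: r0:Add2,r1:1,r2:9,r3:Add1
  c8: stall  regs: r0:Add2,r1:1,r2:9,r3:Add1
  c9: stall  regs: r0:Add2,r1:1,r2:9,r3:Add1
  c10: CDB Add1=1; issue ADD r1<-Add1  regs: r0:Add2,r1:Add1,r2:9,r3:1
  c11: stall  regs: r0:Add2,r1:Add1,r2:9,r3:1
  c12: CDB Mul1=1; stall  regs: r0:Add2,r1:Add1,r2:9,r3:1
  c13: stall  regs: r0:Add2,r1:Add1,r2:9,r3:1
  c14: stall  regs: r0:Add2,r1:Add1,r2:9,r3:1
  c15: CDB Add2=8; issue SUB r3<-Add2  regs: r0:8,r1:Add1,r2:9,r3:Add2
  c16: -  regs: r0:8,r1:Add1,r2:9,r3:Add2
  c17: -  regs: r0:8,r1:Add1,r2:9,r3:Add2
  c18: CDB Add1=9  regs: r0:8,r1:9,r2:9,r3:Add2
  c19: -  regs: r0:8,r1:9,r2:9,r3:Add2
  c20: -  regs: r0:8,r1:9,r2:9,r3:Add2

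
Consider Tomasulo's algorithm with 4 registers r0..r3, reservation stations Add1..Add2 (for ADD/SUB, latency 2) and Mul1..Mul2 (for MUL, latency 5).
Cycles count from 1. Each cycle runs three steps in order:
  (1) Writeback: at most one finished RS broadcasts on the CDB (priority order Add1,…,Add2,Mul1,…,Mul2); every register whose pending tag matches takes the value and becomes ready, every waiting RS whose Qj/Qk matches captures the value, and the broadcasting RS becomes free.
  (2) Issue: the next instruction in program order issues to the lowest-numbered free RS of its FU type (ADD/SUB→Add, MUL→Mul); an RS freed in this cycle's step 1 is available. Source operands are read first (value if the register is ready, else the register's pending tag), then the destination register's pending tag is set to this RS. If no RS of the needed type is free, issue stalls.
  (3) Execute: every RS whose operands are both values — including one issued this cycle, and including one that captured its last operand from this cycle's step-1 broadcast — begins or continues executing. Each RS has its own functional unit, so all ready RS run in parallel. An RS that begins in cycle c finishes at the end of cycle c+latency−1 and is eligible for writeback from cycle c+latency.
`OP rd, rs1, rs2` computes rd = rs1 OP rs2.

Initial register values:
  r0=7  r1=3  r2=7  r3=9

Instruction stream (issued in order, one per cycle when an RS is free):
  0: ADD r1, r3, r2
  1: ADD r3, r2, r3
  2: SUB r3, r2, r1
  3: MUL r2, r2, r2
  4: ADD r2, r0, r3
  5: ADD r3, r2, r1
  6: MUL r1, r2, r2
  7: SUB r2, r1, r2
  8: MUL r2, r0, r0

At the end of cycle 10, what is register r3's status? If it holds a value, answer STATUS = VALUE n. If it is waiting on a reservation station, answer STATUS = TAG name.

c1: issue ADD r1<-Add1 | r0:7,r1:Add1,r2:7,r3:9
c2: issue ADD r3<-Add2 | r0:7,r1:Add1,r2:7,r3:Add2
c3: CDB Add1=16; issue SUB r3<-Add1 | r0:7,r1:16,r2:7,r3:Add1
c4: CDB Add2=16; issue MUL r2<-Mul1 | r0:7,r1:16,r2:Mul1,r3:Add1
c5: CDB Add1=-9; issue ADD r2<-Add1 | r0:7,r1:16,r2:Add1,r3:-9
c6: issue ADD r3<-Add2 | r0:7,r1:16,r2:Add1,r3:Add2
c7: CDB Add1=-2; issue MUL r1<-Mul2 | r0:7,r1:Mul2,r2:-2,r3:Add2
c8: issue SUB r2<-Add1 | r0:7,r1:Mul2,r2:Add1,r3:Add2
c9: CDB Add2=14; stall | r0:7,r1:Mul2,r2:Add1,r3:14
c10: CDB Mul1=49; issue MUL r2<-Mul1 | r0:7,r1:Mul2,r2:Mul1,r3:14

STATUS = VALUE 14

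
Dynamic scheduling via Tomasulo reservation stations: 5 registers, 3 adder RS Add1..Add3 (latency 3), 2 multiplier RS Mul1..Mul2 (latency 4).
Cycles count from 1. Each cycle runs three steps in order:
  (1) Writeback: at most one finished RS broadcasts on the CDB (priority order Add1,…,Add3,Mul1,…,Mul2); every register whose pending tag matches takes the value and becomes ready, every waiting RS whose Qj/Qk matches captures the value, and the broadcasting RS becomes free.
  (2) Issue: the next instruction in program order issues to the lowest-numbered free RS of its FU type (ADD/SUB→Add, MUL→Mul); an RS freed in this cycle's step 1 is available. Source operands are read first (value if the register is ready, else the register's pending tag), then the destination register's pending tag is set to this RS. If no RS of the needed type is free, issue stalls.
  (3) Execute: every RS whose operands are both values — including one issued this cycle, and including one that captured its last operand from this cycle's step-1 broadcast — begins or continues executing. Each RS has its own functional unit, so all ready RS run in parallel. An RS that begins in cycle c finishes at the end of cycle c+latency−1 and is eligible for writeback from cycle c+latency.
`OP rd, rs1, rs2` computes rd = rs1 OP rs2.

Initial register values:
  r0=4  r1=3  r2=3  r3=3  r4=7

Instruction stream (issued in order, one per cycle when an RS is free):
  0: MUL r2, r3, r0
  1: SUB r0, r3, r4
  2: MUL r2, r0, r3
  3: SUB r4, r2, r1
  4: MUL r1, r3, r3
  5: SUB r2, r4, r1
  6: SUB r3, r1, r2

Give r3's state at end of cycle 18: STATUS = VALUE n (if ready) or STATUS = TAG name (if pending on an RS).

  c1: issue MUL r2<-Mul1  regs: r0:4,r1:3,r2:Mul1,r3:3,r4:7
  c2: issue SUB r0<-Add1  regs: r0:Add1,r1:3,r2:Mul1,r3:3,r4:7
  c3: issue MUL r2<-Mul2  regs: r0:Add1,r1:3,r2:Mul2,r3:3,r4:7
  c4: issue SUB r4<-Add2  regs: r0:Add1,r1:3,r2:Mul2,r3:3,r4:Add2
  c5: CDB Add1=-4; stall  regs: r0:-4,r1:3,r2:Mul2,r3:3,r4:Add2
  c6: CDB Mul1=12; issue MUL r1<-Mul1  regs: r0:-4,r1:Mul1,r2:Mul2,r3:3,r4:Add2
  c7: issue SUB r2<-Add1  regs: r0:-4,r1:Mul1,r2:Add1,r3:3,r4:Add2
  c8: issue SUB r3<-Add3  regs: r0:-4,r1:Mul1,r2:Add1,r3:Add3,r4:Add2
  c9: CDB Mul2=-12  regs: r0:-4,r1:Mul1,r2:Add1,r3:Add3,r4:Add2
  c10: CDB Mul1=9  regs: r0:-4,r1:9,r2:Add1,r3:Add3,r4:Add2
  c11: -  regs: r0:-4,r1:9,r2:Add1,r3:Add3,r4:Add2
  c12: CDB Add2=-15  regs: r0:-4,r1:9,r2:Add1,r3:Add3,r4:-15
  c13: -  regs: r0:-4,r1:9,r2:Add1,r3:Add3,r4:-15
  c14: -  regs: r0:-4,r1:9,r2:Add1,r3:Add3,r4:-15
  c15: CDB Add1=-24  regs: r0:-4,r1:9,r2:-24,r3:Add3,r4:-15
  c16: -  regs: r0:-4,r1:9,r2:-24,r3:Add3,r4:-15
  c17: -  regs: r0:-4,r1:9,r2:-24,r3:Add3,r4:-15
  c18: CDB Add3=33  regs: r0:-4,r1:9,r2:-24,r3:33,r4:-15

STATUS = VALUE 33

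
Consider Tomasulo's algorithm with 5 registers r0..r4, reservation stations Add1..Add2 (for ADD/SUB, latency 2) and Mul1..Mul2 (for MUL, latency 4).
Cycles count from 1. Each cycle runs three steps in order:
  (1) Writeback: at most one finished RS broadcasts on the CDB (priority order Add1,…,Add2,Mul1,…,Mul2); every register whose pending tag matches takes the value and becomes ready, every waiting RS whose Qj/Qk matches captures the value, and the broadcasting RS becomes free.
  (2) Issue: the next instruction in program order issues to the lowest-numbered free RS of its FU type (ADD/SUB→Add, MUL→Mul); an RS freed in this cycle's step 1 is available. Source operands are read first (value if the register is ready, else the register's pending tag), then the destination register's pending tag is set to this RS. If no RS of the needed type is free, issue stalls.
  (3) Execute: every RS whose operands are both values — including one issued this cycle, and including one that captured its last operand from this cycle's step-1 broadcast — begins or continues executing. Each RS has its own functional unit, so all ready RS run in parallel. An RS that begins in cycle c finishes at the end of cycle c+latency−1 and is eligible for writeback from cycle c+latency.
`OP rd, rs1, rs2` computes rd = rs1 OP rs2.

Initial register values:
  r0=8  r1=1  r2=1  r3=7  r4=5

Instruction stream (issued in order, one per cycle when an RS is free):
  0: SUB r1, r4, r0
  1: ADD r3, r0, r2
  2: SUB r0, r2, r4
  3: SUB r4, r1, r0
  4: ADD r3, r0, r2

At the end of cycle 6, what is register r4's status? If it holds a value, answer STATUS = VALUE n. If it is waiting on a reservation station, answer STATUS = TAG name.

c1: issue SUB r1<-Add1 | r0:8,r1:Add1,r2:1,r3:7,r4:5
c2: issue ADD r3<-Add2 | r0:8,r1:Add1,r2:1,r3:Add2,r4:5
c3: CDB Add1=-3; issue SUB r0<-Add1 | r0:Add1,r1:-3,r2:1,r3:Add2,r4:5
c4: CDB Add2=9; issue SUB r4<-Add2 | r0:Add1,r1:-3,r2:1,r3:9,r4:Add2
c5: CDB Add1=-4; issue ADD r3<-Add1 | r0:-4,r1:-3,r2:1,r3:Add1,r4:Add2
c6: - | r0:-4,r1:-3,r2:1,r3:Add1,r4:Add2

STATUS = TAG Add2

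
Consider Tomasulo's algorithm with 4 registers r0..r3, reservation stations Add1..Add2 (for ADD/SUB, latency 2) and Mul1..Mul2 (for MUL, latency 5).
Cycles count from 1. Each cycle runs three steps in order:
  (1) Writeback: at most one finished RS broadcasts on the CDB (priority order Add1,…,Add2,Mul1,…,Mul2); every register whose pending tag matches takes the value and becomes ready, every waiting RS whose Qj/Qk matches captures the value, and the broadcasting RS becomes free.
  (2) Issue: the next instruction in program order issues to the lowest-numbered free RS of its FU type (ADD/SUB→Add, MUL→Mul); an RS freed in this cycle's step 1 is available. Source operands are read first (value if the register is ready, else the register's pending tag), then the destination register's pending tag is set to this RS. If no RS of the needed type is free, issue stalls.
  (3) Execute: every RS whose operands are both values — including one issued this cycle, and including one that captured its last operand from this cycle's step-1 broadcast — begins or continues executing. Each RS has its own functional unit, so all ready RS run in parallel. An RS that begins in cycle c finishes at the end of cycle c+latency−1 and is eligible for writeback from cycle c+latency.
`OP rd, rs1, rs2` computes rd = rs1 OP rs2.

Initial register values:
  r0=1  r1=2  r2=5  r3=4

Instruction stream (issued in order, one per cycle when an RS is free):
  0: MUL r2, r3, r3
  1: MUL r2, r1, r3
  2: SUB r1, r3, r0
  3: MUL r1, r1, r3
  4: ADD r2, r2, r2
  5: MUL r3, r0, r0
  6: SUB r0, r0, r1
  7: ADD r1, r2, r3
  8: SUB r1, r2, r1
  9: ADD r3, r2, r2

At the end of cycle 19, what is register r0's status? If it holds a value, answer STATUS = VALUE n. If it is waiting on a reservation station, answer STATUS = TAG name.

cycle 1: issue MUL r2<-Mul1 // r0:1,r1:2,r2:Mul1,r3:4
cycle 2: issue MUL r2<-Mul2 // r0:1,r1:2,r2:Mul2,r3:4
cycle 3: issue SUB r1<-Add1 // r0:1,r1:Add1,r2:Mul2,r3:4
cycle 4: stall // r0:1,r1:Add1,r2:Mul2,r3:4
cycle 5: CDB Add1=3; stall // r0:1,r1:3,r2:Mul2,r3:4
cycle 6: CDB Mul1=16; issue MUL r1<-Mul1 // r0:1,r1:Mul1,r2:Mul2,r3:4
cycle 7: CDB Mul2=8; issue ADD r2<-Add1 // r0:1,r1:Mul1,r2:Add1,r3:4
cycle 8: issue MUL r3<-Mul2 // r0:1,r1:Mul1,r2:Add1,r3:Mul2
cycle 9: CDB Add1=16; issue SUB r0<-Add1 // r0:Add1,r1:Mul1,r2:16,r3:Mul2
cycle 10: issue ADD r1<-Add2 // r0:Add1,r1:Add2,r2:16,r3:Mul2
cycle 11: CDB Mul1=12; stall // r0:Add1,r1:Add2,r2:16,r3:Mul2
cycle 12: stall // r0:Add1,r1:Add2,r2:16,r3:Mul2
cycle 13: CDB Add1=-11; issue SUB r1<-Add1 // r0:-11,r1:Add1,r2:16,r3:Mul2
cycle 14: CDB Mul2=1; stall // r0:-11,r1:Add1,r2:16,r3:1
cycle 15: stall // r0:-11,r1:Add1,r2:16,r3:1
cycle 16: CDB Add2=17; issue ADD r3<-Add2 // r0:-11,r1:Add1,r2:16,r3:Add2
cycle 17: - // r0:-11,r1:Add1,r2:16,r3:Add2
cycle 18: CDB Add1=-1 // r0:-11,r1:-1,r2:16,r3:Add2
cycle 19: CDB Add2=32 // r0:-11,r1:-1,r2:16,r3:32

STATUS = VALUE -11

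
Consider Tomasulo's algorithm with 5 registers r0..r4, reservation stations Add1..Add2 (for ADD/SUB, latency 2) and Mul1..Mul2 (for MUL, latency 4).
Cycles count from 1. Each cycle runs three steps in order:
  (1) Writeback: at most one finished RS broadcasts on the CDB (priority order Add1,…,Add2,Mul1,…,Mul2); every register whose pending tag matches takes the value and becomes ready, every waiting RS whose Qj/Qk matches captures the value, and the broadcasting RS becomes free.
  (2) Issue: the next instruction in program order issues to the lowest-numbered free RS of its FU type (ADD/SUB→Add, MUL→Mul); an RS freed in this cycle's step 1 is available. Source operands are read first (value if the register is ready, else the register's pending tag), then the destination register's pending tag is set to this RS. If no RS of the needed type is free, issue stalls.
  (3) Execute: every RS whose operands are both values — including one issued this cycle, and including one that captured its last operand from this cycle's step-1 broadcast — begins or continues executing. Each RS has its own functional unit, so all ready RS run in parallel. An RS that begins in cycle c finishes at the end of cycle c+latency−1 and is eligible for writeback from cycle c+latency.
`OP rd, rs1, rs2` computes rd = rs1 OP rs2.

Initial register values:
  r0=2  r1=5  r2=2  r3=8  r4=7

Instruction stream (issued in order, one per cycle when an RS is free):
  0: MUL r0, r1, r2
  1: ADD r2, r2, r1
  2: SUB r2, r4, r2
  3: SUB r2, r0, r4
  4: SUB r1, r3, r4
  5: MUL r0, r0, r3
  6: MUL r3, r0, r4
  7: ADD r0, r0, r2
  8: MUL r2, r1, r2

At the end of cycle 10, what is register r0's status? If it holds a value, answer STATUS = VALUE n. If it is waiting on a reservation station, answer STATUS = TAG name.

STATUS = TAG Add1

cycle 1: issue MUL r0<-Mul1 // r0:Mul1,r1:5,r2:2,r3:8,r4:7
cycle 2: issue ADD r2<-Add1 // r0:Mul1,r1:5,r2:Add1,r3:8,r4:7
cycle 3: issue SUB r2<-Add2 // r0:Mul1,r1:5,r2:Add2,r3:8,r4:7
cycle 4: CDB Add1=7; issue SUB r2<-Add1 // r0:Mul1,r1:5,r2:Add1,r3:8,r4:7
cycle 5: CDB Mul1=10; stall // r0:10,r1:5,r2:Add1,r3:8,r4:7
cycle 6: CDB Add2=0; issue SUB r1<-Add2 // r0:10,r1:Add2,r2:Add1,r3:8,r4:7
cycle 7: CDB Add1=3; issue MUL r0<-Mul1 // r0:Mul1,r1:Add2,r2:3,r3:8,r4:7
cycle 8: CDB Add2=1; issue MUL r3<-Mul2 // r0:Mul1,r1:1,r2:3,r3:Mul2,r4:7
cycle 9: issue ADD r0<-Add1 // r0:Add1,r1:1,r2:3,r3:Mul2,r4:7
cycle 10: stall // r0:Add1,r1:1,r2:3,r3:Mul2,r4:7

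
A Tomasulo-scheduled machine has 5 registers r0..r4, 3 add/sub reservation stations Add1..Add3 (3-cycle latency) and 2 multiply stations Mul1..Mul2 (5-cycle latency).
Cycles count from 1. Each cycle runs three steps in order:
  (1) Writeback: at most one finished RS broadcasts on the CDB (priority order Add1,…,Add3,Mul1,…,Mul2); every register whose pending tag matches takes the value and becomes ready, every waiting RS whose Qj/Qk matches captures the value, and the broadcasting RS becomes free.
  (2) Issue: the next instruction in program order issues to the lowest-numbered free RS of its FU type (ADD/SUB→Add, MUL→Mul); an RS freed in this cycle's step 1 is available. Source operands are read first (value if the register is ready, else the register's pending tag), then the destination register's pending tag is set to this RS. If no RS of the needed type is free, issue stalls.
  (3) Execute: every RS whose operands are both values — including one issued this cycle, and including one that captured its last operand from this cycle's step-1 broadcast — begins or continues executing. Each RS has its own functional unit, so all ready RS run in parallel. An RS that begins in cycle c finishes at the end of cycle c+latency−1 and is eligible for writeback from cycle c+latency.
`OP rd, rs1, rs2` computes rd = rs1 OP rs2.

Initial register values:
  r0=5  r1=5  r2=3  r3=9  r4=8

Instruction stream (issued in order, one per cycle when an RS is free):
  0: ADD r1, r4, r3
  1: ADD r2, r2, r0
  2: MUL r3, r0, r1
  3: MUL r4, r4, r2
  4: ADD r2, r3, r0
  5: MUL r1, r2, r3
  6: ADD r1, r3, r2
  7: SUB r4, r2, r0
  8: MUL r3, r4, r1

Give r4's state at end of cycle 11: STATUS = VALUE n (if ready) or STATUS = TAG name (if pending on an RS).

STATUS = TAG Add3

cycle 1: issue ADD r1<-Add1 // r0:5,r1:Add1,r2:3,r3:9,r4:8
cycle 2: issue ADD r2<-Add2 // r0:5,r1:Add1,r2:Add2,r3:9,r4:8
cycle 3: issue MUL r3<-Mul1 // r0:5,r1:Add1,r2:Add2,r3:Mul1,r4:8
cycle 4: CDB Add1=17; issue MUL r4<-Mul2 // r0:5,r1:17,r2:Add2,r3:Mul1,r4:Mul2
cycle 5: CDB Add2=8; issue ADD r2<-Add1 // r0:5,r1:17,r2:Add1,r3:Mul1,r4:Mul2
cycle 6: stall // r0:5,r1:17,r2:Add1,r3:Mul1,r4:Mul2
cycle 7: stall // r0:5,r1:17,r2:Add1,r3:Mul1,r4:Mul2
cycle 8: stall // r0:5,r1:17,r2:Add1,r3:Mul1,r4:Mul2
cycle 9: CDB Mul1=85; issue MUL r1<-Mul1 // r0:5,r1:Mul1,r2:Add1,r3:85,r4:Mul2
cycle 10: CDB Mul2=64; issue ADD r1<-Add2 // r0:5,r1:Add2,r2:Add1,r3:85,r4:64
cycle 11: issue SUB r4<-Add3 // r0:5,r1:Add2,r2:Add1,r3:85,r4:Add3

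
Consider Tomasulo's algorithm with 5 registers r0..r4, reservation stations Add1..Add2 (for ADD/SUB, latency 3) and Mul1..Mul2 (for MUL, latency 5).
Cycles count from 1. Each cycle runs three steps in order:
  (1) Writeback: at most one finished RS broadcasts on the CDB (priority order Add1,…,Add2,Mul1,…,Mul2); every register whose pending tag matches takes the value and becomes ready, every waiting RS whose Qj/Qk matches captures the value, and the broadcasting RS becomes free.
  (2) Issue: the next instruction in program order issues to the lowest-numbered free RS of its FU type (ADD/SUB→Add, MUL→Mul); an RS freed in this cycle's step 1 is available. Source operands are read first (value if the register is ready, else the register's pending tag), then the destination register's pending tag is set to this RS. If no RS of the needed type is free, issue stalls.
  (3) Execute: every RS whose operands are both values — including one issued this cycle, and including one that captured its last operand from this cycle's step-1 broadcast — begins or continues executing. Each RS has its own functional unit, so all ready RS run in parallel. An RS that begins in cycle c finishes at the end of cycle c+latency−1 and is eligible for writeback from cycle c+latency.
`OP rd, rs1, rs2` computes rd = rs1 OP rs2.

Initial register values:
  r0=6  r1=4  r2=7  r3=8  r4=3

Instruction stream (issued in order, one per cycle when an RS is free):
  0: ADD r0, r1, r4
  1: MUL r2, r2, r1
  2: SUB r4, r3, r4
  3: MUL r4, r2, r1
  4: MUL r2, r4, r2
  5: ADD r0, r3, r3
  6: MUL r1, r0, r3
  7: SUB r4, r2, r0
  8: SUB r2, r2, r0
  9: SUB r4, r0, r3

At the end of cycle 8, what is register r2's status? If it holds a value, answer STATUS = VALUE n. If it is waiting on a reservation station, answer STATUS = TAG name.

STATUS = TAG Mul1

  c1: issue ADD r0<-Add1  regs: r0:Add1,r1:4,r2:7,r3:8,r4:3
  c2: issue MUL r2<-Mul1  regs: r0:Add1,r1:4,r2:Mul1,r3:8,r4:3
  c3: issue SUB r4<-Add2  regs: r0:Add1,r1:4,r2:Mul1,r3:8,r4:Add2
  c4: CDB Add1=7; issue MUL r4<-Mul2  regs: r0:7,r1:4,r2:Mul1,r3:8,r4:Mul2
  c5: stall  regs: r0:7,r1:4,r2:Mul1,r3:8,r4:Mul2
  c6: CDB Add2=5; stall  regs: r0:7,r1:4,r2:Mul1,r3:8,r4:Mul2
  c7: CDB Mul1=28; issue MUL r2<-Mul1  regs: r0:7,r1:4,r2:Mul1,r3:8,r4:Mul2
  c8: issue ADD r0<-Add1  regs: r0:Add1,r1:4,r2:Mul1,r3:8,r4:Mul2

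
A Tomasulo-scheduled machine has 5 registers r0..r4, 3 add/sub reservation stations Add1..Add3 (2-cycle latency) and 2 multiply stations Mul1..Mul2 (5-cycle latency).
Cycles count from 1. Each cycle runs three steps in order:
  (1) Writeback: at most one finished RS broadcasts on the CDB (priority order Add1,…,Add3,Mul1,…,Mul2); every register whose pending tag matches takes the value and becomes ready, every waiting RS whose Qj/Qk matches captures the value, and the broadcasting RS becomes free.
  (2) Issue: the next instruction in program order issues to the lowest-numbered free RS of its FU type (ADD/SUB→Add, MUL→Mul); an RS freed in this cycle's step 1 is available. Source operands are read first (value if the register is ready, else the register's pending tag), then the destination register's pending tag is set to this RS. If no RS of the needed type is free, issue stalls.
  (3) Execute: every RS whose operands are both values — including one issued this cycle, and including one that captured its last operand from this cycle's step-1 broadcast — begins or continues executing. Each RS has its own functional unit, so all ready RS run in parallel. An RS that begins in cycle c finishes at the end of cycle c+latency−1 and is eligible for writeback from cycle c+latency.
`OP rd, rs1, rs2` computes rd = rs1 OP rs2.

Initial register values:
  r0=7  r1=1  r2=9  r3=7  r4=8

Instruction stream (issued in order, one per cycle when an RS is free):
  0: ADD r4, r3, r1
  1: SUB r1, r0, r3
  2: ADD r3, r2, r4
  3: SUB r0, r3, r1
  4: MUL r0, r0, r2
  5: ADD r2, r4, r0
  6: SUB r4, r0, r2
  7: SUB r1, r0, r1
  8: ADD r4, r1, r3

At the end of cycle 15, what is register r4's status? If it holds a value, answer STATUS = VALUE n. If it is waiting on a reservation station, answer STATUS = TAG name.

STATUS = TAG Add1

c1: issue ADD r4<-Add1 | r0:7,r1:1,r2:9,r3:7,r4:Add1
c2: issue SUB r1<-Add2 | r0:7,r1:Add2,r2:9,r3:7,r4:Add1
c3: CDB Add1=8; issue ADD r3<-Add1 | r0:7,r1:Add2,r2:9,r3:Add1,r4:8
c4: CDB Add2=0; issue SUB r0<-Add2 | r0:Add2,r1:0,r2:9,r3:Add1,r4:8
c5: CDB Add1=17; issue MUL r0<-Mul1 | r0:Mul1,r1:0,r2:9,r3:17,r4:8
c6: issue ADD r2<-Add1 | r0:Mul1,r1:0,r2:Add1,r3:17,r4:8
c7: CDB Add2=17; issue SUB r4<-Add2 | r0:Mul1,r1:0,r2:Add1,r3:17,r4:Add2
c8: issue SUB r1<-Add3 | r0:Mul1,r1:Add3,r2:Add1,r3:17,r4:Add2
c9: stall | r0:Mul1,r1:Add3,r2:Add1,r3:17,r4:Add2
c10: stall | r0:Mul1,r1:Add3,r2:Add1,r3:17,r4:Add2
c11: stall | r0:Mul1,r1:Add3,r2:Add1,r3:17,r4:Add2
c12: CDB Mul1=153; stall | r0:153,r1:Add3,r2:Add1,r3:17,r4:Add2
c13: stall | r0:153,r1:Add3,r2:Add1,r3:17,r4:Add2
c14: CDB Add1=161; issue ADD r4<-Add1 | r0:153,r1:Add3,r2:161,r3:17,r4:Add1
c15: CDB Add3=153 | r0:153,r1:153,r2:161,r3:17,r4:Add1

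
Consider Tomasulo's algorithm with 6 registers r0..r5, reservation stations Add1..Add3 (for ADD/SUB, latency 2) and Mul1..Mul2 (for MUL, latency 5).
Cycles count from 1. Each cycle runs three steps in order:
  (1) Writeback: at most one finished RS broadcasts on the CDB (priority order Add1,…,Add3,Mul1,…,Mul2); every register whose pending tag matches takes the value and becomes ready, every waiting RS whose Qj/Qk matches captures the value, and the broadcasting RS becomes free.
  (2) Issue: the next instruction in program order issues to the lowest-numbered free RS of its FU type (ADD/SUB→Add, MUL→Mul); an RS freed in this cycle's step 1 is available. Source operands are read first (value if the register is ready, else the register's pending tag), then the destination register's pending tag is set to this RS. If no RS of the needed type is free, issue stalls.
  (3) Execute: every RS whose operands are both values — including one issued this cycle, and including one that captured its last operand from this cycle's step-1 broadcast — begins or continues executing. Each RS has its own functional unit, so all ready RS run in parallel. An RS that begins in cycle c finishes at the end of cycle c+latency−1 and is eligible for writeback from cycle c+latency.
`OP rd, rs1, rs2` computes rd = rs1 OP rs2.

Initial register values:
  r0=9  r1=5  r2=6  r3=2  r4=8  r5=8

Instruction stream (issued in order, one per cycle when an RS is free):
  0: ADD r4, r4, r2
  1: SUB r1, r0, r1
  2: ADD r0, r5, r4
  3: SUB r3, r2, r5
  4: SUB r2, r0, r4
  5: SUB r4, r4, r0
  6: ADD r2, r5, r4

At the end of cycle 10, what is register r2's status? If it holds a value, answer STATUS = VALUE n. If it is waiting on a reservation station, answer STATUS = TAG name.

STATUS = VALUE 0

c1: issue ADD r4<-Add1 | r0:9,r1:5,r2:6,r3:2,r4:Add1,r5:8
c2: issue SUB r1<-Add2 | r0:9,r1:Add2,r2:6,r3:2,r4:Add1,r5:8
c3: CDB Add1=14; issue ADD r0<-Add1 | r0:Add1,r1:Add2,r2:6,r3:2,r4:14,r5:8
c4: CDB Add2=4; issue SUB r3<-Add2 | r0:Add1,r1:4,r2:6,r3:Add2,r4:14,r5:8
c5: CDB Add1=22; issue SUB r2<-Add1 | r0:22,r1:4,r2:Add1,r3:Add2,r4:14,r5:8
c6: CDB Add2=-2; issue SUB r4<-Add2 | r0:22,r1:4,r2:Add1,r3:-2,r4:Add2,r5:8
c7: CDB Add1=8; issue ADD r2<-Add1 | r0:22,r1:4,r2:Add1,r3:-2,r4:Add2,r5:8
c8: CDB Add2=-8 | r0:22,r1:4,r2:Add1,r3:-2,r4:-8,r5:8
c9: - | r0:22,r1:4,r2:Add1,r3:-2,r4:-8,r5:8
c10: CDB Add1=0 | r0:22,r1:4,r2:0,r3:-2,r4:-8,r5:8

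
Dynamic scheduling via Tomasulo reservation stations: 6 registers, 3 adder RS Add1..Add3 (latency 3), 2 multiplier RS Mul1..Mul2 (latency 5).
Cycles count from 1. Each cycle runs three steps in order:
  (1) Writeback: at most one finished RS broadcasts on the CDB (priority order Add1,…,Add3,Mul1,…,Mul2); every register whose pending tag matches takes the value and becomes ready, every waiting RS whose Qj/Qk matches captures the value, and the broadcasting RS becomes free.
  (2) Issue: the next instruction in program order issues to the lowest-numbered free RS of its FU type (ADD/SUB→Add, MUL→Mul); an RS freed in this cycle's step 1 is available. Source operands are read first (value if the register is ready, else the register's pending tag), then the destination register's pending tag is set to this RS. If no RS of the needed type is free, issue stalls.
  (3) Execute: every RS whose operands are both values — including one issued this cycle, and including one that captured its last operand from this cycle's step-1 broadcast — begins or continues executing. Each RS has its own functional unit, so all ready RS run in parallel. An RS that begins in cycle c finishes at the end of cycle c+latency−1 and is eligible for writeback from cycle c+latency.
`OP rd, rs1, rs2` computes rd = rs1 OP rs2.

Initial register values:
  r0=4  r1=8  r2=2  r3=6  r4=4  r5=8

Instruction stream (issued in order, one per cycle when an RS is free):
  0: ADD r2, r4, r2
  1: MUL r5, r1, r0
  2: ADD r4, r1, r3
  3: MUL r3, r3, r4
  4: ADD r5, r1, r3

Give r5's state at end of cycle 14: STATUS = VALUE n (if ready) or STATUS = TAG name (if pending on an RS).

  c1: issue ADD r2<-Add1  regs: r0:4,r1:8,r2:Add1,r3:6,r4:4,r5:8
  c2: issue MUL r5<-Mul1  regs: r0:4,r1:8,r2:Add1,r3:6,r4:4,r5:Mul1
  c3: issue ADD r4<-Add2  regs: r0:4,r1:8,r2:Add1,r3:6,r4:Add2,r5:Mul1
  c4: CDB Add1=6; issue MUL r3<-Mul2  regs: r0:4,r1:8,r2:6,r3:Mul2,r4:Add2,r5:Mul1
  c5: issue ADD r5<-Add1  regs: r0:4,r1:8,r2:6,r3:Mul2,r4:Add2,r5:Add1
  c6: CDB Add2=14  regs: r0:4,r1:8,r2:6,r3:Mul2,r4:14,r5:Add1
  c7: CDB Mul1=32  regs: r0:4,r1:8,r2:6,r3:Mul2,r4:14,r5:Add1
  c8: -  regs: r0:4,r1:8,r2:6,r3:Mul2,r4:14,r5:Add1
  c9: -  regs: r0:4,r1:8,r2:6,r3:Mul2,r4:14,r5:Add1
  c10: -  regs: r0:4,r1:8,r2:6,r3:Mul2,r4:14,r5:Add1
  c11: CDB Mul2=84  regs: r0:4,r1:8,r2:6,r3:84,r4:14,r5:Add1
  c12: -  regs: r0:4,r1:8,r2:6,r3:84,r4:14,r5:Add1
  c13: -  regs: r0:4,r1:8,r2:6,r3:84,r4:14,r5:Add1
  c14: CDB Add1=92  regs: r0:4,r1:8,r2:6,r3:84,r4:14,r5:92

STATUS = VALUE 92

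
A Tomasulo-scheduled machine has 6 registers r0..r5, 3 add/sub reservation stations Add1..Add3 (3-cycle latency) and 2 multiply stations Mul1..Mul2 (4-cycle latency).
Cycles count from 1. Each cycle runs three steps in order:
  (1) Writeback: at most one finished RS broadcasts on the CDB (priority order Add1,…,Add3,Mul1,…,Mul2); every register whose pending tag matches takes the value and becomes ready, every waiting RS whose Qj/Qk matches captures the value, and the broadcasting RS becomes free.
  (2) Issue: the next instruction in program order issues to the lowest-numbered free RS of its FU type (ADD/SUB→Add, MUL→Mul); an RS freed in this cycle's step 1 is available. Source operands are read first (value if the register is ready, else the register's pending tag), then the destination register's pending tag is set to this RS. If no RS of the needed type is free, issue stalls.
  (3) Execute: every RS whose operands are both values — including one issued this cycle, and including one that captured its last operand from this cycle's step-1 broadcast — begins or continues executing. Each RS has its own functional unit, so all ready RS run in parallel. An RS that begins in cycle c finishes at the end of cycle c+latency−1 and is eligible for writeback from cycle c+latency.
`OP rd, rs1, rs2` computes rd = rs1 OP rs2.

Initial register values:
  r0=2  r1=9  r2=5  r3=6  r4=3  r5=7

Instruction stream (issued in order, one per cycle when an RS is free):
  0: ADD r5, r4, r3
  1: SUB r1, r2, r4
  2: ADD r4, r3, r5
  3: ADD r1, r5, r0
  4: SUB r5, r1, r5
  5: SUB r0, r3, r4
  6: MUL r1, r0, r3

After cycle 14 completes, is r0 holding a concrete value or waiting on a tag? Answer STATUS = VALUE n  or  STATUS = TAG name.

STATUS = VALUE -9

  c1: issue ADD r5<-Add1  regs: r0:2,r1:9,r2:5,r3:6,r4:3,r5:Add1
  c2: issue SUB r1<-Add2  regs: r0:2,r1:Add2,r2:5,r3:6,r4:3,r5:Add1
  c3: issue ADD r4<-Add3  regs: r0:2,r1:Add2,r2:5,r3:6,r4:Add3,r5:Add1
  c4: CDB Add1=9; issue ADD r1<-Add1  regs: r0:2,r1:Add1,r2:5,r3:6,r4:Add3,r5:9
  c5: CDB Add2=2; issue SUB r5<-Add2  regs: r0:2,r1:Add1,r2:5,r3:6,r4:Add3,r5:Add2
  c6: stall  regs: r0:2,r1:Add1,r2:5,r3:6,r4:Add3,r5:Add2
  c7: CDB Add1=11; issue SUB r0<-Add1  regs: r0:Add1,r1:11,r2:5,r3:6,r4:Add3,r5:Add2
  c8: CDB Add3=15; issue MUL r1<-Mul1  regs: r0:Add1,r1:Mul1,r2:5,r3:6,r4:15,r5:Add2
  c9: -  regs: r0:Add1,r1:Mul1,r2:5,r3:6,r4:15,r5:Add2
  c10: CDB Add2=2  regs: r0:Add1,r1:Mul1,r2:5,r3:6,r4:15,r5:2
  c11: CDB Add1=-9  regs: r0:-9,r1:Mul1,r2:5,r3:6,r4:15,r5:2
  c12: -  regs: r0:-9,r1:Mul1,r2:5,r3:6,r4:15,r5:2
  c13: -  regs: r0:-9,r1:Mul1,r2:5,r3:6,r4:15,r5:2
  c14: -  regs: r0:-9,r1:Mul1,r2:5,r3:6,r4:15,r5:2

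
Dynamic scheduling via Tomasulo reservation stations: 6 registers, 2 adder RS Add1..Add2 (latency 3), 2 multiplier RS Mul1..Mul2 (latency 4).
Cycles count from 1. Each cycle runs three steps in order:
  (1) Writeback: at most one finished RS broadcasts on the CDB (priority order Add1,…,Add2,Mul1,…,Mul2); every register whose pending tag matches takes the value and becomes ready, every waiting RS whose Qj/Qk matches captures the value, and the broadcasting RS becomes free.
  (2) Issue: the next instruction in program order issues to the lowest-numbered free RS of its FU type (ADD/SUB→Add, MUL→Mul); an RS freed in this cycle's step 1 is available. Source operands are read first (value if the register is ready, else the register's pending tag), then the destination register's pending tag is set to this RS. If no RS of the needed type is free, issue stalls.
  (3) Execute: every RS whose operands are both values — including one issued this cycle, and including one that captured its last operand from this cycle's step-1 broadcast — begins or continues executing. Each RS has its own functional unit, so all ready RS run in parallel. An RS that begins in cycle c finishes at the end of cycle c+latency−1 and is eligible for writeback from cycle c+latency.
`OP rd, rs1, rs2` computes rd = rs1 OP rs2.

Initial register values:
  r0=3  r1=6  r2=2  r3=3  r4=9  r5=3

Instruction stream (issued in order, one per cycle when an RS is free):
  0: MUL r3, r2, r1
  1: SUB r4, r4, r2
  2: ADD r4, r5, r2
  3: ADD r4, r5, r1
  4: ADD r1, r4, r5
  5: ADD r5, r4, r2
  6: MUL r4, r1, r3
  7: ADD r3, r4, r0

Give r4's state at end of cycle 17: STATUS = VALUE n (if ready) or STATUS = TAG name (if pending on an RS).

STATUS = VALUE 144

  c1: issue MUL r3<-Mul1  regs: r0:3,r1:6,r2:2,r3:Mul1,r4:9,r5:3
  c2: issue SUB r4<-Add1  regs: r0:3,r1:6,r2:2,r3:Mul1,r4:Add1,r5:3
  c3: issue ADD r4<-Add2  regs: r0:3,r1:6,r2:2,r3:Mul1,r4:Add2,r5:3
  c4: stall  regs: r0:3,r1:6,r2:2,r3:Mul1,r4:Add2,r5:3
  c5: CDB Add1=7; issue ADD r4<-Add1  regs: r0:3,r1:6,r2:2,r3:Mul1,r4:Add1,r5:3
  c6: CDB Add2=5; issue ADD r1<-Add2  regs: r0:3,r1:Add2,r2:2,r3:Mul1,r4:Add1,r5:3
  c7: CDB Mul1=12; stall  regs: r0:3,r1:Add2,r2:2,r3:12,r4:Add1,r5:3
  c8: CDB Add1=9; issue ADD r5<-Add1  regs: r0:3,r1:Add2,r2:2,r3:12,r4:9,r5:Add1
  c9: issue MUL r4<-Mul1  regs: r0:3,r1:Add2,r2:2,r3:12,r4:Mul1,r5:Add1
  c10: stall  regs: r0:3,r1:Add2,r2:2,r3:12,r4:Mul1,r5:Add1
  c11: CDB Add1=11; issue ADD r3<-Add1  regs: r0:3,r1:Add2,r2:2,r3:Add1,r4:Mul1,r5:11
  c12: CDB Add2=12  regs: r0:3,r1:12,r2:2,r3:Add1,r4:Mul1,r5:11
  c13: -  regs: r0:3,r1:12,r2:2,r3:Add1,r4:Mul1,r5:11
  c14: -  regs: r0:3,r1:12,r2:2,r3:Add1,r4:Mul1,r5:11
  c15: -  regs: r0:3,r1:12,r2:2,r3:Add1,r4:Mul1,r5:11
  c16: CDB Mul1=144  regs: r0:3,r1:12,r2:2,r3:Add1,r4:144,r5:11
  c17: -  regs: r0:3,r1:12,r2:2,r3:Add1,r4:144,r5:11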